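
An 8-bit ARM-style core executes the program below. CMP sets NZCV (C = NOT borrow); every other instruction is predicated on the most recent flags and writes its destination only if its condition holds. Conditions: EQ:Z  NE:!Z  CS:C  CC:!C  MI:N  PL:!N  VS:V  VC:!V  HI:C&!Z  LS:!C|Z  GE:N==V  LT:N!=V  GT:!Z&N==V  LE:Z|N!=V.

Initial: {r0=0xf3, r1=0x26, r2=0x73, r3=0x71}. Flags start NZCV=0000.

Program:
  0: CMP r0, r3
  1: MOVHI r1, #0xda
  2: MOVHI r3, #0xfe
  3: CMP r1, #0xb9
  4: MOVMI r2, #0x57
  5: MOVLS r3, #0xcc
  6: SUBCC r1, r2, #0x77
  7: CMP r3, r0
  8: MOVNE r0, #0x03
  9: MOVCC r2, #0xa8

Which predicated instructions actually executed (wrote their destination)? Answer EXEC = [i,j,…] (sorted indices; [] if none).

[0] flags=1010 → (cmp)
[1] flags=1010 HI?T → r1=0xda
[2] flags=1010 HI?T → r3=0xfe
[3] flags=0010 → (cmp)
[4] flags=0010 MI?F → skip
[5] flags=0010 LS?F → skip
[6] flags=0010 CC?F → skip
[7] flags=0010 → (cmp)
[8] flags=0010 NE?T → r0=0x03
[9] flags=0010 CC?F → skip

EXEC = [1,2,8]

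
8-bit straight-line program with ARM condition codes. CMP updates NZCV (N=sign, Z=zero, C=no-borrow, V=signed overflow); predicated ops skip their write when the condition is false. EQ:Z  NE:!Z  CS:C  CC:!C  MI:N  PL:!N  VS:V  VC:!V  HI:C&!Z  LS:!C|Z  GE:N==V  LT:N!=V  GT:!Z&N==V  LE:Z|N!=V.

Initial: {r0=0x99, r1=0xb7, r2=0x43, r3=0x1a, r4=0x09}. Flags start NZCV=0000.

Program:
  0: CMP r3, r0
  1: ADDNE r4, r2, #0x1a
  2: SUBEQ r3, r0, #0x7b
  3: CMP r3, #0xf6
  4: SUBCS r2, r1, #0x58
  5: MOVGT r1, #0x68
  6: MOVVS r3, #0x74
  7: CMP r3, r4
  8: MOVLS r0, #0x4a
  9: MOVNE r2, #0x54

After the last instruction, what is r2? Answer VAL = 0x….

0: ✓ CMP  NZCV=1001
1: ✓ ADDNE  r4←0x5d
2: · SUBEQ
3: ✓ CMP  NZCV=0000
4: · SUBCS
5: ✓ MOVGT  r1←0x68
6: · MOVVS
7: ✓ CMP  NZCV=1000
8: ✓ MOVLS  r0←0x4a
9: ✓ MOVNE  r2←0x54

VAL = 0x54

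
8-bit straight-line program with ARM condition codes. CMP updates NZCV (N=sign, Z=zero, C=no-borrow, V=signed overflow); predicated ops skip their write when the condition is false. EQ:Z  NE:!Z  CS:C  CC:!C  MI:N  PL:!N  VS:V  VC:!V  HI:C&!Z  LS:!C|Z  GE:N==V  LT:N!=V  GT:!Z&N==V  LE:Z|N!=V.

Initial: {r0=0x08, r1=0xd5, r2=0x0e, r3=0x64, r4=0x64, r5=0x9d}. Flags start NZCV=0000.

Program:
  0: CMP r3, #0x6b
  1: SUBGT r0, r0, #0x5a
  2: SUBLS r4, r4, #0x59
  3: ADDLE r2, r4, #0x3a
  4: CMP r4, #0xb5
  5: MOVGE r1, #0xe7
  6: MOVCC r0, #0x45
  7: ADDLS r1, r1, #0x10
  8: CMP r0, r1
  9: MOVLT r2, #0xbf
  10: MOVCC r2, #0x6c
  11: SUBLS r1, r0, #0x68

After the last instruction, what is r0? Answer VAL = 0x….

VAL = 0x45

[0] flags=1000 → (cmp)
[1] flags=1000 GT?F → skip
[2] flags=1000 LS?T → r4=0x0b
[3] flags=1000 LE?T → r2=0x45
[4] flags=0000 → (cmp)
[5] flags=0000 GE?T → r1=0xe7
[6] flags=0000 CC?T → r0=0x45
[7] flags=0000 LS?T → r1=0xf7
[8] flags=0000 → (cmp)
[9] flags=0000 LT?F → skip
[10] flags=0000 CC?T → r2=0x6c
[11] flags=0000 LS?T → r1=0xdd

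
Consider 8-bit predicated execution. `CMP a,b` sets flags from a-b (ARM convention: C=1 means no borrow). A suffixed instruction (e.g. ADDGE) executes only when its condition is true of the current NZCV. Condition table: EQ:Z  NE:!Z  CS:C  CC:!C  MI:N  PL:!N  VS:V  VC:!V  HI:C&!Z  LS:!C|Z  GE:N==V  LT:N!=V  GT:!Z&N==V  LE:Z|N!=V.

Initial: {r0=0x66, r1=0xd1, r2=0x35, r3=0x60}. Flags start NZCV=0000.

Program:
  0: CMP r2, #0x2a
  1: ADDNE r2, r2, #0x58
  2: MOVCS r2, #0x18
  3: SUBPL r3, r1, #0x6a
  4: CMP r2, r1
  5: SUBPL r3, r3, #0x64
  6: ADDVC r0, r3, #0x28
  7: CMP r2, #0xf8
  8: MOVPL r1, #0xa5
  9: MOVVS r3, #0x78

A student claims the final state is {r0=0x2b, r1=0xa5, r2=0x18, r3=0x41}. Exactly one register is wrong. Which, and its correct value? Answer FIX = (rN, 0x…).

0: ✓ CMP  NZCV=0010
1: ✓ ADDNE  r2←0x8d
2: ✓ MOVCS  r2←0x18
3: ✓ SUBPL  r3←0x67
4: ✓ CMP  NZCV=0000
5: ✓ SUBPL  r3←0x03
6: ✓ ADDVC  r0←0x2b
7: ✓ CMP  NZCV=0000
8: ✓ MOVPL  r1←0xa5
9: · MOVVS

FIX = (r3, 0x03)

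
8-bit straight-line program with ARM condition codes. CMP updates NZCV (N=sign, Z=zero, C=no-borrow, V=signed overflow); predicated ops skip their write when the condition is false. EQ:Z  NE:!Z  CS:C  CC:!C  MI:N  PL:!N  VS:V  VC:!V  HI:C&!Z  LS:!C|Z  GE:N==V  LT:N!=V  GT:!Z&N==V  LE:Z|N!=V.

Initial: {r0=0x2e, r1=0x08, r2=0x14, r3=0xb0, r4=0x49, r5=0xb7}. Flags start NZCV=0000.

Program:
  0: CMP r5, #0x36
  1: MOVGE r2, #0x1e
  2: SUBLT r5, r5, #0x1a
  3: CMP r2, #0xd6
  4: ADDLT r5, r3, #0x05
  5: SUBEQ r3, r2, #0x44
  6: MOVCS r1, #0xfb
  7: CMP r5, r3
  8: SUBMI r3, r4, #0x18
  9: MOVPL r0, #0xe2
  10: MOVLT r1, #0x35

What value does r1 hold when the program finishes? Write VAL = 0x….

VAL = 0x35

[0] flags=1010 → (cmp)
[1] flags=1010 GE?F → skip
[2] flags=1010 LT?T → r5=0x9d
[3] flags=0000 → (cmp)
[4] flags=0000 LT?F → skip
[5] flags=0000 EQ?F → skip
[6] flags=0000 CS?F → skip
[7] flags=1000 → (cmp)
[8] flags=1000 MI?T → r3=0x31
[9] flags=1000 PL?F → skip
[10] flags=1000 LT?T → r1=0x35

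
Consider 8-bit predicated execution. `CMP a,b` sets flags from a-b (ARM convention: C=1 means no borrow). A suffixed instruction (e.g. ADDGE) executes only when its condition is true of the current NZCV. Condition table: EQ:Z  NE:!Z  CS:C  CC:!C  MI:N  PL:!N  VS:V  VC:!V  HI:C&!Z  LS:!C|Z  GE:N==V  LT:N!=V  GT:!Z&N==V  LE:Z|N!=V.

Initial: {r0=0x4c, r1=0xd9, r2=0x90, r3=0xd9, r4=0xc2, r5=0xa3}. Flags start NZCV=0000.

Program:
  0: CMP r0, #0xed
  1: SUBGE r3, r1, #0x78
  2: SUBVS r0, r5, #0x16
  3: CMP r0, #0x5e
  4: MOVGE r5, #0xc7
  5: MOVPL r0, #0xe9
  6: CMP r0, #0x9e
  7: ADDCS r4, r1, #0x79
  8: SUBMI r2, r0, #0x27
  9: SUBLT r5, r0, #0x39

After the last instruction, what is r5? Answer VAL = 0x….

VAL = 0xa3

[0] flags=0000 → (cmp)
[1] flags=0000 GE?T → r3=0x61
[2] flags=0000 VS?F → skip
[3] flags=1000 → (cmp)
[4] flags=1000 GE?F → skip
[5] flags=1000 PL?F → skip
[6] flags=1001 → (cmp)
[7] flags=1001 CS?F → skip
[8] flags=1001 MI?T → r2=0x25
[9] flags=1001 LT?F → skip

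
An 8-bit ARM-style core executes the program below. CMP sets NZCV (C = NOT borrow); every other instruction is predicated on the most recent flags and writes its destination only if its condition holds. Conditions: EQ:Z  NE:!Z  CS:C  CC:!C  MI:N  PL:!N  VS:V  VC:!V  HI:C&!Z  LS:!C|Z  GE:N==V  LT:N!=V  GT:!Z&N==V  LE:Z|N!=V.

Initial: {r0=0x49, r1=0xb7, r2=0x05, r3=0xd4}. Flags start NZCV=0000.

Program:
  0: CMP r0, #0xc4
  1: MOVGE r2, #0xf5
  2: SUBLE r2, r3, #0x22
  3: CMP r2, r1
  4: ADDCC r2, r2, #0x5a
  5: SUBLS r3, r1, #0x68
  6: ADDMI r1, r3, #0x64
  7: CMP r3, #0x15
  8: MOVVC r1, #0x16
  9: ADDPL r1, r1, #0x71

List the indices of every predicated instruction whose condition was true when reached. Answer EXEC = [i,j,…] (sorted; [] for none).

[0] flags=1001 → (cmp)
[1] flags=1001 GE?T → r2=0xf5
[2] flags=1001 LE?F → skip
[3] flags=0010 → (cmp)
[4] flags=0010 CC?F → skip
[5] flags=0010 LS?F → skip
[6] flags=0010 MI?F → skip
[7] flags=1010 → (cmp)
[8] flags=1010 VC?T → r1=0x16
[9] flags=1010 PL?F → skip

EXEC = [1,8]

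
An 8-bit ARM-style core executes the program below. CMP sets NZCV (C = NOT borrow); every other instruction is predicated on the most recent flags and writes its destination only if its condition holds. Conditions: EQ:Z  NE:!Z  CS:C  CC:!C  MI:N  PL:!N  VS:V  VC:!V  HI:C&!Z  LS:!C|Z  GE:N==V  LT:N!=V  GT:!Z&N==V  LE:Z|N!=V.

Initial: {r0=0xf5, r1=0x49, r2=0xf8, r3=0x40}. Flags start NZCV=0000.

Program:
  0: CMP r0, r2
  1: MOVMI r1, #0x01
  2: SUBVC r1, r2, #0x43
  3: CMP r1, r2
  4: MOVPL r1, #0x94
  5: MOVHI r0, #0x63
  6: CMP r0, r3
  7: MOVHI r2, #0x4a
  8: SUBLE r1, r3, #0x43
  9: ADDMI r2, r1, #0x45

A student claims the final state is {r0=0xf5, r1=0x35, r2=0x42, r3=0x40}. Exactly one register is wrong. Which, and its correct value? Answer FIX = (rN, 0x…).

[0] flags=1000 → (cmp)
[1] flags=1000 MI?T → r1=0x01
[2] flags=1000 VC?T → r1=0xb5
[3] flags=1000 → (cmp)
[4] flags=1000 PL?F → skip
[5] flags=1000 HI?F → skip
[6] flags=1010 → (cmp)
[7] flags=1010 HI?T → r2=0x4a
[8] flags=1010 LE?T → r1=0xfd
[9] flags=1010 MI?T → r2=0x42

FIX = (r1, 0xfd)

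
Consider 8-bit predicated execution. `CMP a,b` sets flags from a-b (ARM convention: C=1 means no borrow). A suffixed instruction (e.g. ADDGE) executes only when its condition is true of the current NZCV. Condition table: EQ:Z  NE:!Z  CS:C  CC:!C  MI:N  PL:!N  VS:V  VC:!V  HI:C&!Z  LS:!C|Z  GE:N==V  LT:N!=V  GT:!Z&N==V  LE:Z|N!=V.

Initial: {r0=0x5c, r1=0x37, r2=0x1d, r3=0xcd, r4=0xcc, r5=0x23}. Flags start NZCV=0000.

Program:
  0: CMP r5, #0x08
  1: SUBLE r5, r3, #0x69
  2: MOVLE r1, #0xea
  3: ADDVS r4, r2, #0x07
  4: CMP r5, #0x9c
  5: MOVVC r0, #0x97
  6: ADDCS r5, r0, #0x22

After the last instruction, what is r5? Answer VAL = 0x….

VAL = 0x23

0: ✓ CMP  NZCV=0010
1: · SUBLE
2: · MOVLE
3: · ADDVS
4: ✓ CMP  NZCV=1001
5: · MOVVC
6: · ADDCS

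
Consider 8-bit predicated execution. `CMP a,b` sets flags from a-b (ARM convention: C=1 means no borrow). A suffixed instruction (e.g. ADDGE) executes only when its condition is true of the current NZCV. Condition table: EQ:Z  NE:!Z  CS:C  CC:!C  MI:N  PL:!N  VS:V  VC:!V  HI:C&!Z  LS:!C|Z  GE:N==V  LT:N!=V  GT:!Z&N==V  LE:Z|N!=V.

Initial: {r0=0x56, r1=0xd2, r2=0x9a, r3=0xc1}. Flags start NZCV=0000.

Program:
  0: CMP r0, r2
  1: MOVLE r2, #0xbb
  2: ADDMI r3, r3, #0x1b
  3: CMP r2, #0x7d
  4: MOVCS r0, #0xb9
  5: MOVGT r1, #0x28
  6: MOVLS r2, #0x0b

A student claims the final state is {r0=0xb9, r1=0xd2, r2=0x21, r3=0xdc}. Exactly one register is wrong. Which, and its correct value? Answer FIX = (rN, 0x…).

0: ✓ CMP  NZCV=1001
1: · MOVLE
2: ✓ ADDMI  r3←0xdc
3: ✓ CMP  NZCV=0011
4: ✓ MOVCS  r0←0xb9
5: · MOVGT
6: · MOVLS

FIX = (r2, 0x9a)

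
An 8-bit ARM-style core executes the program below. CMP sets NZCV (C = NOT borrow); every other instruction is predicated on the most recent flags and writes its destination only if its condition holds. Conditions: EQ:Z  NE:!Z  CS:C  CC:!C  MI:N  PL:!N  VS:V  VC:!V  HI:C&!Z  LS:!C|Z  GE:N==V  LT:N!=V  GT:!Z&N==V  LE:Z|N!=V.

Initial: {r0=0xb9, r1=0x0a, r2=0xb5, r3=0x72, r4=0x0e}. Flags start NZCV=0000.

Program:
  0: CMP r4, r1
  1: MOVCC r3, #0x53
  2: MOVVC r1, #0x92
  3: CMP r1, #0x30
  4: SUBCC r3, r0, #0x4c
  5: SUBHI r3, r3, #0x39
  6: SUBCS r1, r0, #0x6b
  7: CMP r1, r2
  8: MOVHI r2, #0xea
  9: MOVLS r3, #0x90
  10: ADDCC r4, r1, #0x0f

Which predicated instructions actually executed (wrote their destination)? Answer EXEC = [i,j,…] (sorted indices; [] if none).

0: ✓ CMP  NZCV=0010
1: · MOVCC
2: ✓ MOVVC  r1←0x92
3: ✓ CMP  NZCV=0011
4: · SUBCC
5: ✓ SUBHI  r3←0x39
6: ✓ SUBCS  r1←0x4e
7: ✓ CMP  NZCV=1001
8: · MOVHI
9: ✓ MOVLS  r3←0x90
10: ✓ ADDCC  r4←0x5d

EXEC = [2,5,6,9,10]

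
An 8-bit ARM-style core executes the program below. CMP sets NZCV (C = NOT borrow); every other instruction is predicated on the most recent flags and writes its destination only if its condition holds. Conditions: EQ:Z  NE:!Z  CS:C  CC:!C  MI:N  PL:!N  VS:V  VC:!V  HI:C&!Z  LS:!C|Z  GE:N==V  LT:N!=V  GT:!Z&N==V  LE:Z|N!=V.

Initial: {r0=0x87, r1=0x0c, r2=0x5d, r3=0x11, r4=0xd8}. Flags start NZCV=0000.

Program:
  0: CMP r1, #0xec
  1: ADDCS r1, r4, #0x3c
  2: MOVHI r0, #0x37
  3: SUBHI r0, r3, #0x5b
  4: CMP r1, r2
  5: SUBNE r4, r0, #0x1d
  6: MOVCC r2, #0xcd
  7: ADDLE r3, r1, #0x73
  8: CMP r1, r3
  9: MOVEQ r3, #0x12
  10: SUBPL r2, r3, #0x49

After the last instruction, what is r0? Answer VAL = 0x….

0: ✓ CMP  NZCV=0000
1: · ADDCS
2: · MOVHI
3: · SUBHI
4: ✓ CMP  NZCV=1000
5: ✓ SUBNE  r4←0x6a
6: ✓ MOVCC  r2←0xcd
7: ✓ ADDLE  r3←0x7f
8: ✓ CMP  NZCV=1000
9: · MOVEQ
10: · SUBPL

VAL = 0x87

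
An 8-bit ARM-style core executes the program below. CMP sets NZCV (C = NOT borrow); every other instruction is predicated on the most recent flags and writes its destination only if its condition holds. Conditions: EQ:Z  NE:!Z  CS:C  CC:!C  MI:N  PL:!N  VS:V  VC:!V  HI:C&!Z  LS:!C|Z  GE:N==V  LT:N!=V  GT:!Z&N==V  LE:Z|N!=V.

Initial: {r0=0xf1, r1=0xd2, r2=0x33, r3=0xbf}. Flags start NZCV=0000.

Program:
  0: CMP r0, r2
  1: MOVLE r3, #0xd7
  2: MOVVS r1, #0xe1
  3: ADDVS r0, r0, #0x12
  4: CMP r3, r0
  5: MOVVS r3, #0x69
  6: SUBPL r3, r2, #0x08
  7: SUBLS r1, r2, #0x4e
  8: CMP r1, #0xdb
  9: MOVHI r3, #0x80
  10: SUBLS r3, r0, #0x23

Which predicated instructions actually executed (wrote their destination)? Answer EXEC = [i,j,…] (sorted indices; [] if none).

EXEC = [1,7,9]

[0] flags=1010 → (cmp)
[1] flags=1010 LE?T → r3=0xd7
[2] flags=1010 VS?F → skip
[3] flags=1010 VS?F → skip
[4] flags=1000 → (cmp)
[5] flags=1000 VS?F → skip
[6] flags=1000 PL?F → skip
[7] flags=1000 LS?T → r1=0xe5
[8] flags=0010 → (cmp)
[9] flags=0010 HI?T → r3=0x80
[10] flags=0010 LS?F → skip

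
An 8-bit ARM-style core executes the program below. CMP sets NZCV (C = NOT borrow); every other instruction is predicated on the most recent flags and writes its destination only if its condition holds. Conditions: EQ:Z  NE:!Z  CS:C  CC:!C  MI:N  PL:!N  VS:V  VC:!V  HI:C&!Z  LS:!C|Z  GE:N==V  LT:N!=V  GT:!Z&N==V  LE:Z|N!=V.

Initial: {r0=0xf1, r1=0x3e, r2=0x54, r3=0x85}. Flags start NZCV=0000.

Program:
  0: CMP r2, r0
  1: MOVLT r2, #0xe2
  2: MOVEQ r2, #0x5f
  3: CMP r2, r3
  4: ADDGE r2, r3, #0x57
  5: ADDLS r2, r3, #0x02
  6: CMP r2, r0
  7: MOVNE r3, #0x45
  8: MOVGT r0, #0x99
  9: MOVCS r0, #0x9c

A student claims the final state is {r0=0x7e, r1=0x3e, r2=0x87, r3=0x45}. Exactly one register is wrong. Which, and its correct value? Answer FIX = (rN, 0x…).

FIX = (r0, 0xf1)

[0] flags=0000 → (cmp)
[1] flags=0000 LT?F → skip
[2] flags=0000 EQ?F → skip
[3] flags=1001 → (cmp)
[4] flags=1001 GE?T → r2=0xdc
[5] flags=1001 LS?T → r2=0x87
[6] flags=1000 → (cmp)
[7] flags=1000 NE?T → r3=0x45
[8] flags=1000 GT?F → skip
[9] flags=1000 CS?F → skip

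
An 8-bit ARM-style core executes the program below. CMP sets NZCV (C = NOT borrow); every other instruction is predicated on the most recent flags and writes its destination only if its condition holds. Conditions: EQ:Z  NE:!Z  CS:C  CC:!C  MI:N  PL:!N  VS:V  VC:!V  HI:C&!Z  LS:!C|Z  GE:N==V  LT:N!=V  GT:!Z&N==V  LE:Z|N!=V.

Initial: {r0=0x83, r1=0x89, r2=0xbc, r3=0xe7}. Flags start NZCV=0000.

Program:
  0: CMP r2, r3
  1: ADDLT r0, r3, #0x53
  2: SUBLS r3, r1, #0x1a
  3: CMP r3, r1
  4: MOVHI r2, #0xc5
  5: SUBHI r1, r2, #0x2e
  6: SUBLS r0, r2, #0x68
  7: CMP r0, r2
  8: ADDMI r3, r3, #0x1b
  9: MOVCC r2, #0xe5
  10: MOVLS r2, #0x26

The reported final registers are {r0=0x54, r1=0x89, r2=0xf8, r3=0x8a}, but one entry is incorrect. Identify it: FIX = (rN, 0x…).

0: ✓ CMP  NZCV=1000
1: ✓ ADDLT  r0←0x3a
2: ✓ SUBLS  r3←0x6f
3: ✓ CMP  NZCV=1001
4: · MOVHI
5: · SUBHI
6: ✓ SUBLS  r0←0x54
7: ✓ CMP  NZCV=1001
8: ✓ ADDMI  r3←0x8a
9: ✓ MOVCC  r2←0xe5
10: ✓ MOVLS  r2←0x26

FIX = (r2, 0x26)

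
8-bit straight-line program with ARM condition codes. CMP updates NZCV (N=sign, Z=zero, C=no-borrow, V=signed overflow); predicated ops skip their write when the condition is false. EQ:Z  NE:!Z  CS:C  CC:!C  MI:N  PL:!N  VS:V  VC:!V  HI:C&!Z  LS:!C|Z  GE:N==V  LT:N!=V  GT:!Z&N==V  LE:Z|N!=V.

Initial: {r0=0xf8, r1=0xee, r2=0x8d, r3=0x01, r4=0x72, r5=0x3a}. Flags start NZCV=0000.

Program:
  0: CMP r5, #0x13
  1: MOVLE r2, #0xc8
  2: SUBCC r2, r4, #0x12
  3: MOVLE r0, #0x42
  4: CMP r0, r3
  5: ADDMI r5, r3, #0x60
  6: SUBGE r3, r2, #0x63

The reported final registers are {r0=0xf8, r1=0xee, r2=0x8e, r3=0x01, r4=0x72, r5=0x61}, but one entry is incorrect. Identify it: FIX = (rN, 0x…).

FIX = (r2, 0x8d)

[0] flags=0010 → (cmp)
[1] flags=0010 LE?F → skip
[2] flags=0010 CC?F → skip
[3] flags=0010 LE?F → skip
[4] flags=1010 → (cmp)
[5] flags=1010 MI?T → r5=0x61
[6] flags=1010 GE?F → skip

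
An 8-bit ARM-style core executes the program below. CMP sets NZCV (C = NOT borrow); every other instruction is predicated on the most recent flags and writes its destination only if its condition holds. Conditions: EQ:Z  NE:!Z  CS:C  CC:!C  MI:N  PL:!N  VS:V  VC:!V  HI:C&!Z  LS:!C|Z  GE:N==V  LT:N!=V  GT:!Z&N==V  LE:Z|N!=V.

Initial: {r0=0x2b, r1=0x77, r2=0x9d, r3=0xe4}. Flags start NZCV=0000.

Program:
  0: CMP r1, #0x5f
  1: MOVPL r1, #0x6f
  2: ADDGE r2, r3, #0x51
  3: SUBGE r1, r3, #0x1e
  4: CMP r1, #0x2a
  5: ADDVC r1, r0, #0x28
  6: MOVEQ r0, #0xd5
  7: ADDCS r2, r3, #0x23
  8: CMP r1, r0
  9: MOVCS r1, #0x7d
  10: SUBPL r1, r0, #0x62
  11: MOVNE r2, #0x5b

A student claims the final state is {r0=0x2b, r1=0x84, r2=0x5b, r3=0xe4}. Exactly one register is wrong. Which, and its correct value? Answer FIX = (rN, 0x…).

FIX = (r1, 0xc9)

0: ✓ CMP  NZCV=0010
1: ✓ MOVPL  r1←0x6f
2: ✓ ADDGE  r2←0x35
3: ✓ SUBGE  r1←0xc6
4: ✓ CMP  NZCV=1010
5: ✓ ADDVC  r1←0x53
6: · MOVEQ
7: ✓ ADDCS  r2←0x07
8: ✓ CMP  NZCV=0010
9: ✓ MOVCS  r1←0x7d
10: ✓ SUBPL  r1←0xc9
11: ✓ MOVNE  r2←0x5b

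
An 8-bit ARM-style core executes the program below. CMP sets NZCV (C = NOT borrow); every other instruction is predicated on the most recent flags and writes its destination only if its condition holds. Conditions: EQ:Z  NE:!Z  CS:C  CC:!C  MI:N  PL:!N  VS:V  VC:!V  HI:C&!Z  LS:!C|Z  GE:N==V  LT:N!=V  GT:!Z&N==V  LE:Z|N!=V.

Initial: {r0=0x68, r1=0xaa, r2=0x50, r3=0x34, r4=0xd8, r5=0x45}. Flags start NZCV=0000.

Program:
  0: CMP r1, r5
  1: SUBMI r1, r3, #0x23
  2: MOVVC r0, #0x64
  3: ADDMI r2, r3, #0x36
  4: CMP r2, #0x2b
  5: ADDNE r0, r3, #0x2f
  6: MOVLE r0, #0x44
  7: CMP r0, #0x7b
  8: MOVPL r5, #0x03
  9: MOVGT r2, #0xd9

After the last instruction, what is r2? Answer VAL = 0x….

VAL = 0x50

0: ✓ CMP  NZCV=0011
1: · SUBMI
2: · MOVVC
3: · ADDMI
4: ✓ CMP  NZCV=0010
5: ✓ ADDNE  r0←0x63
6: · MOVLE
7: ✓ CMP  NZCV=1000
8: · MOVPL
9: · MOVGT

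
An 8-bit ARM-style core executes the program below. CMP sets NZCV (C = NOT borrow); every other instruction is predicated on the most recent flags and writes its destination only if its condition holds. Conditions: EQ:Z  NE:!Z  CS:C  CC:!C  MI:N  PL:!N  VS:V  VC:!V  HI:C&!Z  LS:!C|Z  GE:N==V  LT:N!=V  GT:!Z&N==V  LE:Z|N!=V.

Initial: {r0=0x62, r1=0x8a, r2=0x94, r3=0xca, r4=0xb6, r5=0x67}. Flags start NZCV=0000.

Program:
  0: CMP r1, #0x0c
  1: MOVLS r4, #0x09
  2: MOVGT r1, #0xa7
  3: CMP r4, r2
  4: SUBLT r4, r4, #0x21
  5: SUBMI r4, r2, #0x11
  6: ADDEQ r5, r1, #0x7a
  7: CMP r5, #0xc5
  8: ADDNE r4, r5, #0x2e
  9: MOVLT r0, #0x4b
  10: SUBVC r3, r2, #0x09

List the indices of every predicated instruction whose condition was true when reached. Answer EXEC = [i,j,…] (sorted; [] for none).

0: ✓ CMP  NZCV=0011
1: · MOVLS
2: · MOVGT
3: ✓ CMP  NZCV=0010
4: · SUBLT
5: · SUBMI
6: · ADDEQ
7: ✓ CMP  NZCV=1001
8: ✓ ADDNE  r4←0x95
9: · MOVLT
10: · SUBVC

EXEC = [8]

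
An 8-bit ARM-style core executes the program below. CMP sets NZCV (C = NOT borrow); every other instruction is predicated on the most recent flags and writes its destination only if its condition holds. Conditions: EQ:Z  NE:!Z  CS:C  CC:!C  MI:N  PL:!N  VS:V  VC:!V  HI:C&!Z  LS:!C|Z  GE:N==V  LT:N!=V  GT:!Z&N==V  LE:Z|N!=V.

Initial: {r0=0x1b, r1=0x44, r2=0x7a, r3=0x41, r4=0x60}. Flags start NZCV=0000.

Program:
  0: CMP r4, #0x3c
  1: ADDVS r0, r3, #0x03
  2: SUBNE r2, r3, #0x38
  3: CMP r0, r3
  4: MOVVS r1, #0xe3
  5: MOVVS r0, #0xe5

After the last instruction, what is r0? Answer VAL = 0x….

VAL = 0x1b

0: ✓ CMP  NZCV=0010
1: · ADDVS
2: ✓ SUBNE  r2←0x09
3: ✓ CMP  NZCV=1000
4: · MOVVS
5: · MOVVS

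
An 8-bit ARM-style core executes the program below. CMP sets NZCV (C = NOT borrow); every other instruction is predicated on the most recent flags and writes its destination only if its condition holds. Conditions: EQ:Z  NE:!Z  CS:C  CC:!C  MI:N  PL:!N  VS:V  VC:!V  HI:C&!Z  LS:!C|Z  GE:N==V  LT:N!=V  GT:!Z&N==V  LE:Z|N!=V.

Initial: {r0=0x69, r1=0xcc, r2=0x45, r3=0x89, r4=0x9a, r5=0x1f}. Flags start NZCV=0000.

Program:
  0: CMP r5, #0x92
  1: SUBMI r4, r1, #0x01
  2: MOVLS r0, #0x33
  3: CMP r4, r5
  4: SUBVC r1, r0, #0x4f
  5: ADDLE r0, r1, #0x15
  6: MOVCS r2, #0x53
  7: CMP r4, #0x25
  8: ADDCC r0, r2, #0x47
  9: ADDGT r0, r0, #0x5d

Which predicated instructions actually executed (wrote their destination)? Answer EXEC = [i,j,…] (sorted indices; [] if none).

0: ✓ CMP  NZCV=1001
1: ✓ SUBMI  r4←0xcb
2: ✓ MOVLS  r0←0x33
3: ✓ CMP  NZCV=1010
4: ✓ SUBVC  r1←0xe4
5: ✓ ADDLE  r0←0xf9
6: ✓ MOVCS  r2←0x53
7: ✓ CMP  NZCV=1010
8: · ADDCC
9: · ADDGT

EXEC = [1,2,4,5,6]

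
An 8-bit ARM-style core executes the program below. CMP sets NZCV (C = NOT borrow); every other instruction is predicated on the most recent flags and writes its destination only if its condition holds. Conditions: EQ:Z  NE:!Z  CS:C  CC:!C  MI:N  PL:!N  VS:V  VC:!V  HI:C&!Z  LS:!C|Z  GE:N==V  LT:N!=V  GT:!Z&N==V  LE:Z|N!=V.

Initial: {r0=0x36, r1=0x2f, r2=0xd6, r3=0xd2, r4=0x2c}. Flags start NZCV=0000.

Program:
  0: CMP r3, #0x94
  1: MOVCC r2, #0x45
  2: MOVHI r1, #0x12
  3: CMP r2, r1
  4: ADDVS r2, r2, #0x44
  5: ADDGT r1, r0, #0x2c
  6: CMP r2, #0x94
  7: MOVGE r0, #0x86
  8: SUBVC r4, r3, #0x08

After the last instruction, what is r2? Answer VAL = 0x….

[0] flags=0010 → (cmp)
[1] flags=0010 CC?F → skip
[2] flags=0010 HI?T → r1=0x12
[3] flags=1010 → (cmp)
[4] flags=1010 VS?F → skip
[5] flags=1010 GT?F → skip
[6] flags=0010 → (cmp)
[7] flags=0010 GE?T → r0=0x86
[8] flags=0010 VC?T → r4=0xca

VAL = 0xd6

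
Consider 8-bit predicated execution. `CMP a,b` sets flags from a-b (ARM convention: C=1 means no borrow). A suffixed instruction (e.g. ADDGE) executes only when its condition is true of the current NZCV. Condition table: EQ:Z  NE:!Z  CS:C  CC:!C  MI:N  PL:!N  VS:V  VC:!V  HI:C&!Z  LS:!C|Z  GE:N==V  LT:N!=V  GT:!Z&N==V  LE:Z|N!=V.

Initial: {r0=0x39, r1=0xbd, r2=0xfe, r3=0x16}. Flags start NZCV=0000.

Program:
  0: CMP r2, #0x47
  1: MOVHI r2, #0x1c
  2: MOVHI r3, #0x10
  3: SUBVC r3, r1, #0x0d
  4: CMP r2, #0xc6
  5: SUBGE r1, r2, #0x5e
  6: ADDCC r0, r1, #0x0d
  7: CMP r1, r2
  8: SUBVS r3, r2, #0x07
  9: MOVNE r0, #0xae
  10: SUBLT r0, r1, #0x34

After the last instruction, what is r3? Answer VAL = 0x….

[0] flags=1010 → (cmp)
[1] flags=1010 HI?T → r2=0x1c
[2] flags=1010 HI?T → r3=0x10
[3] flags=1010 VC?T → r3=0xb0
[4] flags=0000 → (cmp)
[5] flags=0000 GE?T → r1=0xbe
[6] flags=0000 CC?T → r0=0xcb
[7] flags=1010 → (cmp)
[8] flags=1010 VS?F → skip
[9] flags=1010 NE?T → r0=0xae
[10] flags=1010 LT?T → r0=0x8a

VAL = 0xb0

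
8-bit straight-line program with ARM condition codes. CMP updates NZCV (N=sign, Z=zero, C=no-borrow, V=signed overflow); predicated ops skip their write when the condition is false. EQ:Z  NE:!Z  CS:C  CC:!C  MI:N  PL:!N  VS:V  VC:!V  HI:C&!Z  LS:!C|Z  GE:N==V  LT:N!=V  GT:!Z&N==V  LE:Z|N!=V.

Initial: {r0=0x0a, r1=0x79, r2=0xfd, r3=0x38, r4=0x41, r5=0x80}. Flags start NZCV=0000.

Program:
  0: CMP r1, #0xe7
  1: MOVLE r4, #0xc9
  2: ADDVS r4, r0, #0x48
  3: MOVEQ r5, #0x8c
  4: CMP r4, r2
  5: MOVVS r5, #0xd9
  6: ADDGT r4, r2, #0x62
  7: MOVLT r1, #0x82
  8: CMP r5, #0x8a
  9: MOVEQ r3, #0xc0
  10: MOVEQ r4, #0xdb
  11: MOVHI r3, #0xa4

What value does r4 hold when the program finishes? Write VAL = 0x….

0: ✓ CMP  NZCV=1001
1: · MOVLE
2: ✓ ADDVS  r4←0x52
3: · MOVEQ
4: ✓ CMP  NZCV=0000
5: · MOVVS
6: ✓ ADDGT  r4←0x5f
7: · MOVLT
8: ✓ CMP  NZCV=1000
9: · MOVEQ
10: · MOVEQ
11: · MOVHI

VAL = 0x5f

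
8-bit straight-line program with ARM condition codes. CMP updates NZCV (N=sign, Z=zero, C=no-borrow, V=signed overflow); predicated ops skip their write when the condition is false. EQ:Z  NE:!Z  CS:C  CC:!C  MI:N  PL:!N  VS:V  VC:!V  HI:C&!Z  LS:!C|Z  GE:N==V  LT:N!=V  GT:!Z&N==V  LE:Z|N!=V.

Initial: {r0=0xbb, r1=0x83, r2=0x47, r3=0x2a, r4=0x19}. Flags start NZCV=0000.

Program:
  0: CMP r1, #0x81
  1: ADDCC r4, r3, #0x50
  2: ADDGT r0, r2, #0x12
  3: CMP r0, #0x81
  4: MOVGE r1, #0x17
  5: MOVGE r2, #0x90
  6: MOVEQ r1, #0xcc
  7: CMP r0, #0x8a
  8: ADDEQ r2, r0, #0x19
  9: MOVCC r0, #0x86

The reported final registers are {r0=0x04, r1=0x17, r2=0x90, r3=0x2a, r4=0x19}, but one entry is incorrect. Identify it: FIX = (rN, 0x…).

FIX = (r0, 0x86)

[0] flags=0010 → (cmp)
[1] flags=0010 CC?F → skip
[2] flags=0010 GT?T → r0=0x59
[3] flags=1001 → (cmp)
[4] flags=1001 GE?T → r1=0x17
[5] flags=1001 GE?T → r2=0x90
[6] flags=1001 EQ?F → skip
[7] flags=1001 → (cmp)
[8] flags=1001 EQ?F → skip
[9] flags=1001 CC?T → r0=0x86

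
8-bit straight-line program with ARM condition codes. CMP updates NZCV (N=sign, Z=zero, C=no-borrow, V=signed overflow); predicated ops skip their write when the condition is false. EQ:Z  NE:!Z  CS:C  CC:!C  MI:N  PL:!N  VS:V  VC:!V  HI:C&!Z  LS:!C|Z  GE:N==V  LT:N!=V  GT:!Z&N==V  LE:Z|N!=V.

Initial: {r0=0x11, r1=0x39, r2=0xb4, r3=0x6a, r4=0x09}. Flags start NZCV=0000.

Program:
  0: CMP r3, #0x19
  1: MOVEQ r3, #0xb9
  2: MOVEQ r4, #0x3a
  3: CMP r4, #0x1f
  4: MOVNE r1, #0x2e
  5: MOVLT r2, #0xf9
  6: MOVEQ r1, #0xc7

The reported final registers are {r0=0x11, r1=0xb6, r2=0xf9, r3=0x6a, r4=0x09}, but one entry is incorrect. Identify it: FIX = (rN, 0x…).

FIX = (r1, 0x2e)

[0] flags=0010 → (cmp)
[1] flags=0010 EQ?F → skip
[2] flags=0010 EQ?F → skip
[3] flags=1000 → (cmp)
[4] flags=1000 NE?T → r1=0x2e
[5] flags=1000 LT?T → r2=0xf9
[6] flags=1000 EQ?F → skip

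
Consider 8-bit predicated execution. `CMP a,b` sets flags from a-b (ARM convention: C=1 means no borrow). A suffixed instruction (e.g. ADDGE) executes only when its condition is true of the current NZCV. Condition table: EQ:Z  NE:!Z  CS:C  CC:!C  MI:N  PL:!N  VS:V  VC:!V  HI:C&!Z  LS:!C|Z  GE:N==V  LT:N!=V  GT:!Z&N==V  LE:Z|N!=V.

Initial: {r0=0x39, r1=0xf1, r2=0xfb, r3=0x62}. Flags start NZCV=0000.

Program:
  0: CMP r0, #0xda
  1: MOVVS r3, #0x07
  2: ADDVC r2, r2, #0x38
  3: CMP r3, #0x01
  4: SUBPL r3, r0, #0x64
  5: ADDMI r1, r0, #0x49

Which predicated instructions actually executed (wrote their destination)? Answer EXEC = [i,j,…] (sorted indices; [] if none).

[0] flags=0000 → (cmp)
[1] flags=0000 VS?F → skip
[2] flags=0000 VC?T → r2=0x33
[3] flags=0010 → (cmp)
[4] flags=0010 PL?T → r3=0xd5
[5] flags=0010 MI?F → skip

EXEC = [2,4]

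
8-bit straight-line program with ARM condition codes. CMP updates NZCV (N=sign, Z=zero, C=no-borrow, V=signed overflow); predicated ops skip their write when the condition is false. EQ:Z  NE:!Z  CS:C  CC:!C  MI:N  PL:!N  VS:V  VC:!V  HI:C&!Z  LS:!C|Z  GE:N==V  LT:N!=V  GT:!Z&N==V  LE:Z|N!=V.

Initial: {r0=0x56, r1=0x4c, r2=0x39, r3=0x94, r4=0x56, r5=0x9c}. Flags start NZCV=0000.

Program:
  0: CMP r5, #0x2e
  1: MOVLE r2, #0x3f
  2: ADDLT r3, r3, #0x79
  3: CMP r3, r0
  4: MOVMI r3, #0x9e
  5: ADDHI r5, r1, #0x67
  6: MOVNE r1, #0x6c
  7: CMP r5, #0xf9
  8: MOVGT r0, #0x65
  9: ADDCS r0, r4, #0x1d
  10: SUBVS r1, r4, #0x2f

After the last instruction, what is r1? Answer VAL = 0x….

[0] flags=0011 → (cmp)
[1] flags=0011 LE?T → r2=0x3f
[2] flags=0011 LT?T → r3=0x0d
[3] flags=1000 → (cmp)
[4] flags=1000 MI?T → r3=0x9e
[5] flags=1000 HI?F → skip
[6] flags=1000 NE?T → r1=0x6c
[7] flags=1000 → (cmp)
[8] flags=1000 GT?F → skip
[9] flags=1000 CS?F → skip
[10] flags=1000 VS?F → skip

VAL = 0x6c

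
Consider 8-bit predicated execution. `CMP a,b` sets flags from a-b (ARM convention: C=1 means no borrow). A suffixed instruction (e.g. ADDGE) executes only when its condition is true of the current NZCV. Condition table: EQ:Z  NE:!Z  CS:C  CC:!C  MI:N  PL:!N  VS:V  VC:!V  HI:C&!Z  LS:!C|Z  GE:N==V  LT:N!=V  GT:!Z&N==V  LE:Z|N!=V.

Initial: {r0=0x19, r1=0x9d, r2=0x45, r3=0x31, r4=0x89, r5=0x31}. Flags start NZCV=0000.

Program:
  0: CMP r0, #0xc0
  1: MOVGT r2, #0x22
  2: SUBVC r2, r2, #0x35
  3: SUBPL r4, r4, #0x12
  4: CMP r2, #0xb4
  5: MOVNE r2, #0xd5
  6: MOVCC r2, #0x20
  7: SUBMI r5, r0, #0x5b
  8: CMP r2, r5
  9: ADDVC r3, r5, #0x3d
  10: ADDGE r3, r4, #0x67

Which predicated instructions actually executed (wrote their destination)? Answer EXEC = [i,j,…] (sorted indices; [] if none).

0: ✓ CMP  NZCV=0000
1: ✓ MOVGT  r2←0x22
2: ✓ SUBVC  r2←0xed
3: ✓ SUBPL  r4←0x77
4: ✓ CMP  NZCV=0010
5: ✓ MOVNE  r2←0xd5
6: · MOVCC
7: · SUBMI
8: ✓ CMP  NZCV=1010
9: ✓ ADDVC  r3←0x6e
10: · ADDGE

EXEC = [1,2,3,5,9]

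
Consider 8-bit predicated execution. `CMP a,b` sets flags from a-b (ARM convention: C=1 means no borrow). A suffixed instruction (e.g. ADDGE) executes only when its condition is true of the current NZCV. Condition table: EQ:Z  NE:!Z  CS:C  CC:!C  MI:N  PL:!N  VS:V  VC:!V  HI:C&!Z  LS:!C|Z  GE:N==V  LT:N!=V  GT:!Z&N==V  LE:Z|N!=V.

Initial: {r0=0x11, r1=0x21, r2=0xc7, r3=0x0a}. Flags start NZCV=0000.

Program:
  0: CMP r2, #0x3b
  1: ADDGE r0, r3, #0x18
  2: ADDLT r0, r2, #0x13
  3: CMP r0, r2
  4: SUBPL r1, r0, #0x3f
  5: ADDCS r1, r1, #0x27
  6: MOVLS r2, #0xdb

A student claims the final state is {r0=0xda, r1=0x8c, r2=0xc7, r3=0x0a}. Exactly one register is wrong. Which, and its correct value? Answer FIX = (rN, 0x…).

[0] flags=1010 → (cmp)
[1] flags=1010 GE?F → skip
[2] flags=1010 LT?T → r0=0xda
[3] flags=0010 → (cmp)
[4] flags=0010 PL?T → r1=0x9b
[5] flags=0010 CS?T → r1=0xc2
[6] flags=0010 LS?F → skip

FIX = (r1, 0xc2)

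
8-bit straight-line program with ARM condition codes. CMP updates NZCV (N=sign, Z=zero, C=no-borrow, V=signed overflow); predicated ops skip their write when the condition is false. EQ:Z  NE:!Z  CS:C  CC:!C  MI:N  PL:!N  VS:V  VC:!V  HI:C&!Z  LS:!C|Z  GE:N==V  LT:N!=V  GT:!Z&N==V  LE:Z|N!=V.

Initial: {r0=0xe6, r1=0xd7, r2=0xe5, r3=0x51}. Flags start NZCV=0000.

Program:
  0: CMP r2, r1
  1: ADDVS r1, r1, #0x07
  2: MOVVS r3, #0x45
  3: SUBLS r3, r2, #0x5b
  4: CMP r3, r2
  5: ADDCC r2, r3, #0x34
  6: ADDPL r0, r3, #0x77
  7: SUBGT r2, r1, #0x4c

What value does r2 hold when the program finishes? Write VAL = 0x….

VAL = 0x8b

[0] flags=0010 → (cmp)
[1] flags=0010 VS?F → skip
[2] flags=0010 VS?F → skip
[3] flags=0010 LS?F → skip
[4] flags=0000 → (cmp)
[5] flags=0000 CC?T → r2=0x85
[6] flags=0000 PL?T → r0=0xc8
[7] flags=0000 GT?T → r2=0x8b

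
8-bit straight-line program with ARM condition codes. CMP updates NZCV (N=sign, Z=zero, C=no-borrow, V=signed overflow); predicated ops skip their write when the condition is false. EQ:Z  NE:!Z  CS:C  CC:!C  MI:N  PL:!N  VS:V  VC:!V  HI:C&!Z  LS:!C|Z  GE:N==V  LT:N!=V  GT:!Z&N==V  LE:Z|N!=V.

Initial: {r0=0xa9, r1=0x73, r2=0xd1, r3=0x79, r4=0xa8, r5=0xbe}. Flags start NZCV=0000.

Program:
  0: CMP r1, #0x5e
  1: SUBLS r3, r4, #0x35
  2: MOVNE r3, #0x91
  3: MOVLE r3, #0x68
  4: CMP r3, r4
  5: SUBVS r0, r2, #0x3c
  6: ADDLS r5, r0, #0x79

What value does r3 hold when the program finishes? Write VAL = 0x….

VAL = 0x91

0: ✓ CMP  NZCV=0010
1: · SUBLS
2: ✓ MOVNE  r3←0x91
3: · MOVLE
4: ✓ CMP  NZCV=1000
5: · SUBVS
6: ✓ ADDLS  r5←0x22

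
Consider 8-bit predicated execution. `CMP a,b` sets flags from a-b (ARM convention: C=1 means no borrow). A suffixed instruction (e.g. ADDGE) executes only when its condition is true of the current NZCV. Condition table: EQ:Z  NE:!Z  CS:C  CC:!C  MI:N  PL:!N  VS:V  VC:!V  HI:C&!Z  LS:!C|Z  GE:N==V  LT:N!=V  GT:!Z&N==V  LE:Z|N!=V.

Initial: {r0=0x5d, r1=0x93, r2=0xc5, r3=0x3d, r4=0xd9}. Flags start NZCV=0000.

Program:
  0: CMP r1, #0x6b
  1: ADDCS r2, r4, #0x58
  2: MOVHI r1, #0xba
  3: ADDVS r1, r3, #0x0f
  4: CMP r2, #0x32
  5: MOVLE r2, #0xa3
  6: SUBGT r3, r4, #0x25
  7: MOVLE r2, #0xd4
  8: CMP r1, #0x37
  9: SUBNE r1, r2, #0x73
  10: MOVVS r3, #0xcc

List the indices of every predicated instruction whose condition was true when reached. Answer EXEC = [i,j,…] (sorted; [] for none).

EXEC = [1,2,3,5,7,9]

[0] flags=0011 → (cmp)
[1] flags=0011 CS?T → r2=0x31
[2] flags=0011 HI?T → r1=0xba
[3] flags=0011 VS?T → r1=0x4c
[4] flags=1000 → (cmp)
[5] flags=1000 LE?T → r2=0xa3
[6] flags=1000 GT?F → skip
[7] flags=1000 LE?T → r2=0xd4
[8] flags=0010 → (cmp)
[9] flags=0010 NE?T → r1=0x61
[10] flags=0010 VS?F → skip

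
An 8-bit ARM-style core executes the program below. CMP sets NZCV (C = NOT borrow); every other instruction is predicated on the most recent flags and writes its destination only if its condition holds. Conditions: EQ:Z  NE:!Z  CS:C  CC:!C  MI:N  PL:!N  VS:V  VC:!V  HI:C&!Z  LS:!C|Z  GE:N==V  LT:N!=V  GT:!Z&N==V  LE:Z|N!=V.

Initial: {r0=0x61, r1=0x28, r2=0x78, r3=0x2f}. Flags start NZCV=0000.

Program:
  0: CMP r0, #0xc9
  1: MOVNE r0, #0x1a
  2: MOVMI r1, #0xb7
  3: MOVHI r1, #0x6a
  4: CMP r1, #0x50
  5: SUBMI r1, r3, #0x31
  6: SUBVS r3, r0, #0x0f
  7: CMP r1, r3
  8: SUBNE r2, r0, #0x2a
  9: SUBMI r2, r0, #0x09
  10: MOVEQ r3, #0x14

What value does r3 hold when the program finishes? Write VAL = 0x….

VAL = 0x0b

0: ✓ CMP  NZCV=1001
1: ✓ MOVNE  r0←0x1a
2: ✓ MOVMI  r1←0xb7
3: · MOVHI
4: ✓ CMP  NZCV=0011
5: · SUBMI
6: ✓ SUBVS  r3←0x0b
7: ✓ CMP  NZCV=1010
8: ✓ SUBNE  r2←0xf0
9: ✓ SUBMI  r2←0x11
10: · MOVEQ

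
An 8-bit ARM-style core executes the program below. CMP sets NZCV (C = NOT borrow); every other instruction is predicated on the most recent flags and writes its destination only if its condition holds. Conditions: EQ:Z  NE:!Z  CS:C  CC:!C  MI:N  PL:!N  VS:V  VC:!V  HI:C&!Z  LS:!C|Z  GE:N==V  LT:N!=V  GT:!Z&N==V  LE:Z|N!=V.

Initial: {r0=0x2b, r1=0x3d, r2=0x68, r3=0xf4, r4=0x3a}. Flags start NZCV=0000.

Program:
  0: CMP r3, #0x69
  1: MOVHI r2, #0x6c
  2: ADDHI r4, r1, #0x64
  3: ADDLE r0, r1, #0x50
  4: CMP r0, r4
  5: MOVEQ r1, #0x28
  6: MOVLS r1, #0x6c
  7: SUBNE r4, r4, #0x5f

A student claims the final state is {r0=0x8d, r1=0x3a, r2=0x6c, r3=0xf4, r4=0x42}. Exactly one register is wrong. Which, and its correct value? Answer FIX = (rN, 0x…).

[0] flags=1010 → (cmp)
[1] flags=1010 HI?T → r2=0x6c
[2] flags=1010 HI?T → r4=0xa1
[3] flags=1010 LE?T → r0=0x8d
[4] flags=1000 → (cmp)
[5] flags=1000 EQ?F → skip
[6] flags=1000 LS?T → r1=0x6c
[7] flags=1000 NE?T → r4=0x42

FIX = (r1, 0x6c)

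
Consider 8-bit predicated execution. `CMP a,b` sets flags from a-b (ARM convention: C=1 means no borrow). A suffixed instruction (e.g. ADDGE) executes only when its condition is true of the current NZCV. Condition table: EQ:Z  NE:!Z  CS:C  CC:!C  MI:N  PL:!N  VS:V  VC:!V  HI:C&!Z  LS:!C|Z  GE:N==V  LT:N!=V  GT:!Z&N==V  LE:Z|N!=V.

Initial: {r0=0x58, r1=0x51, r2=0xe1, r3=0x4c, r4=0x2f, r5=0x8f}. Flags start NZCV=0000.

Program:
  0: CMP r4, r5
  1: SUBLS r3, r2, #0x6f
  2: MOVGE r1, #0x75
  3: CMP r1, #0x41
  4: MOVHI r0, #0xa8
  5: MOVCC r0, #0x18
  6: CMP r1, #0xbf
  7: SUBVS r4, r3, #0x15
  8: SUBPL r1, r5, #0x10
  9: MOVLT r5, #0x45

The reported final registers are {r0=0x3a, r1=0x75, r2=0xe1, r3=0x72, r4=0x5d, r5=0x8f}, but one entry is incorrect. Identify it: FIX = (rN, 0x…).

FIX = (r0, 0xa8)

0: ✓ CMP  NZCV=1001
1: ✓ SUBLS  r3←0x72
2: ✓ MOVGE  r1←0x75
3: ✓ CMP  NZCV=0010
4: ✓ MOVHI  r0←0xa8
5: · MOVCC
6: ✓ CMP  NZCV=1001
7: ✓ SUBVS  r4←0x5d
8: · SUBPL
9: · MOVLT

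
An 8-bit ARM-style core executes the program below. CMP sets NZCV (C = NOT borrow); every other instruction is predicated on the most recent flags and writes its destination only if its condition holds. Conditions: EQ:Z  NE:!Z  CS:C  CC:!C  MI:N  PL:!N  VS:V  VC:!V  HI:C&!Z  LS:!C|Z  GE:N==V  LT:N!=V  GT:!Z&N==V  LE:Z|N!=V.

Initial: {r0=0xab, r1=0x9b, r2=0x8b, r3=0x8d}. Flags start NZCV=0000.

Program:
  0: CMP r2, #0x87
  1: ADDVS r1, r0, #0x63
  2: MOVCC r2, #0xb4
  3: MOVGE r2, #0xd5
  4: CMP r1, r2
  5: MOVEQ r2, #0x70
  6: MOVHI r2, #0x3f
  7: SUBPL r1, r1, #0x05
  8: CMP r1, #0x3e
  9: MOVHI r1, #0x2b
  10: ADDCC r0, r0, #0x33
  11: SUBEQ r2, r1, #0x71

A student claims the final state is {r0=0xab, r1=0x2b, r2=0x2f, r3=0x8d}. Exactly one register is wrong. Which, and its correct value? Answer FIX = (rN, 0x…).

FIX = (r2, 0xd5)

0: ✓ CMP  NZCV=0010
1: · ADDVS
2: · MOVCC
3: ✓ MOVGE  r2←0xd5
4: ✓ CMP  NZCV=1000
5: · MOVEQ
6: · MOVHI
7: · SUBPL
8: ✓ CMP  NZCV=0011
9: ✓ MOVHI  r1←0x2b
10: · ADDCC
11: · SUBEQ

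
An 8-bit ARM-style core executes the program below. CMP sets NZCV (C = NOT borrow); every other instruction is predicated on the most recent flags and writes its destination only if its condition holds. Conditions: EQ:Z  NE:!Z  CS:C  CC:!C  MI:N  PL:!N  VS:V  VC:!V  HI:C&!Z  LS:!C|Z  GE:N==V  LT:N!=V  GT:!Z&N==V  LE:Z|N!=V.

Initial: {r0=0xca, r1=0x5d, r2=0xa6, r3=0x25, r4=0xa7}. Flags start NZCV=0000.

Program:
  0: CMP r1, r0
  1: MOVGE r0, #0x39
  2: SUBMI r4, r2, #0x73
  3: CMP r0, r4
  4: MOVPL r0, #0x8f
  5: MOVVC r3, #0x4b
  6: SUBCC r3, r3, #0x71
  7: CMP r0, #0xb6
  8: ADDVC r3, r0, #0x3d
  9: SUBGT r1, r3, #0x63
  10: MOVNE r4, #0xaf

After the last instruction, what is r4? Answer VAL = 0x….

[0] flags=1001 → (cmp)
[1] flags=1001 GE?T → r0=0x39
[2] flags=1001 MI?T → r4=0x33
[3] flags=0010 → (cmp)
[4] flags=0010 PL?T → r0=0x8f
[5] flags=0010 VC?T → r3=0x4b
[6] flags=0010 CC?F → skip
[7] flags=1000 → (cmp)
[8] flags=1000 VC?T → r3=0xcc
[9] flags=1000 GT?F → skip
[10] flags=1000 NE?T → r4=0xaf

VAL = 0xaf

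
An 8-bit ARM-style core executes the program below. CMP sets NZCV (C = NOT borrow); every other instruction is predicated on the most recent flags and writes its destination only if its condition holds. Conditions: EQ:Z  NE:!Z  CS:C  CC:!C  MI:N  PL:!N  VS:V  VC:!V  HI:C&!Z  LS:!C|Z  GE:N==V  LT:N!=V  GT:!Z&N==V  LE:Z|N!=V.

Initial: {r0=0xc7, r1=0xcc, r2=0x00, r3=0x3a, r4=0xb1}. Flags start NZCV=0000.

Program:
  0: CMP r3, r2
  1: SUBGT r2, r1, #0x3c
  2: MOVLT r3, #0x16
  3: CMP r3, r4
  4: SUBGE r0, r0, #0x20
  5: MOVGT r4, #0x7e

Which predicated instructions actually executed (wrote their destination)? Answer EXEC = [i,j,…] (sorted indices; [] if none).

EXEC = [1,4,5]

0: ✓ CMP  NZCV=0010
1: ✓ SUBGT  r2←0x90
2: · MOVLT
3: ✓ CMP  NZCV=1001
4: ✓ SUBGE  r0←0xa7
5: ✓ MOVGT  r4←0x7e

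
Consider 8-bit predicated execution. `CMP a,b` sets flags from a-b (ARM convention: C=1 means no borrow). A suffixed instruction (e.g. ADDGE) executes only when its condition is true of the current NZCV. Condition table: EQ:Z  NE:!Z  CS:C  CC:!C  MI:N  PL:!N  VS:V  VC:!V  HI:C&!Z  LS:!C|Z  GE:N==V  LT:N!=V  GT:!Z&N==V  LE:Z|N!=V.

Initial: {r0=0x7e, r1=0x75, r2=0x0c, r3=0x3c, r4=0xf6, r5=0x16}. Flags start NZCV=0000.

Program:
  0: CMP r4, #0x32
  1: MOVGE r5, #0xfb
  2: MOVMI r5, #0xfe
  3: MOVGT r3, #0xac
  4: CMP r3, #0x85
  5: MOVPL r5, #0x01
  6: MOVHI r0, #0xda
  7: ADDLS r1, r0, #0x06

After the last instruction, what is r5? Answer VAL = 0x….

[0] flags=1010 → (cmp)
[1] flags=1010 GE?F → skip
[2] flags=1010 MI?T → r5=0xfe
[3] flags=1010 GT?F → skip
[4] flags=1001 → (cmp)
[5] flags=1001 PL?F → skip
[6] flags=1001 HI?F → skip
[7] flags=1001 LS?T → r1=0x84

VAL = 0xfe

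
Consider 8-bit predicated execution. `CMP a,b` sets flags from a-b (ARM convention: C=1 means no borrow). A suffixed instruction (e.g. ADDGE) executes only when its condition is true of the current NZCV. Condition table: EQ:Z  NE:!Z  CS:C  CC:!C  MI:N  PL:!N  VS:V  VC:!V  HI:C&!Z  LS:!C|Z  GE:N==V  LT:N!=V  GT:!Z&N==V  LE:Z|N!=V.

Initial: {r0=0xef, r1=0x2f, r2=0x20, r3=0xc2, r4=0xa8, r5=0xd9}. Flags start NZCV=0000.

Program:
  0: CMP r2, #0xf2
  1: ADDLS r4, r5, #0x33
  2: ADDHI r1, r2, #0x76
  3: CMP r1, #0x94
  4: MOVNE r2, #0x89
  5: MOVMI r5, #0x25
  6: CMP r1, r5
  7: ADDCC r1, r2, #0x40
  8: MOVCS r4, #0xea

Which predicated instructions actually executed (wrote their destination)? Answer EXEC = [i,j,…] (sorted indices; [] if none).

[0] flags=0000 → (cmp)
[1] flags=0000 LS?T → r4=0x0c
[2] flags=0000 HI?F → skip
[3] flags=1001 → (cmp)
[4] flags=1001 NE?T → r2=0x89
[5] flags=1001 MI?T → r5=0x25
[6] flags=0010 → (cmp)
[7] flags=0010 CC?F → skip
[8] flags=0010 CS?T → r4=0xea

EXEC = [1,4,5,8]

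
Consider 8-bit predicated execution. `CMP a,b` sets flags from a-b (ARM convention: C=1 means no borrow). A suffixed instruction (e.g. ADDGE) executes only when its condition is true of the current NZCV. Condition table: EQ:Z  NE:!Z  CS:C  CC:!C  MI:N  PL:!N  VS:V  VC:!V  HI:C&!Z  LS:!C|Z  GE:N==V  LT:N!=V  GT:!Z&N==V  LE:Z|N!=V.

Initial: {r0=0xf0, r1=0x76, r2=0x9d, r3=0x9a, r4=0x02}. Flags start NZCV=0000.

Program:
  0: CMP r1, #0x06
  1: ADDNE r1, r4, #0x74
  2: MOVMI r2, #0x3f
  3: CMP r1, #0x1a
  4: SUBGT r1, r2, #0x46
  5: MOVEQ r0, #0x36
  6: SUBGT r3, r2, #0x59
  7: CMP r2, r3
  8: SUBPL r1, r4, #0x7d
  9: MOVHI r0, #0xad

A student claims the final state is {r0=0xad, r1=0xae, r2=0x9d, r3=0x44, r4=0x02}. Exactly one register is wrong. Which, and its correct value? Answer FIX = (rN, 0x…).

[0] flags=0010 → (cmp)
[1] flags=0010 NE?T → r1=0x76
[2] flags=0010 MI?F → skip
[3] flags=0010 → (cmp)
[4] flags=0010 GT?T → r1=0x57
[5] flags=0010 EQ?F → skip
[6] flags=0010 GT?T → r3=0x44
[7] flags=0011 → (cmp)
[8] flags=0011 PL?T → r1=0x85
[9] flags=0011 HI?T → r0=0xad

FIX = (r1, 0x85)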